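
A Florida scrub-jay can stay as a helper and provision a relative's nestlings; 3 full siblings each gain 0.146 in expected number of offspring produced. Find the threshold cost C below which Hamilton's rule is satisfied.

r to a full sibling = 1/2 (full sibs share both parents — two paths of length 2: r = 2·(1/2)^2 = 1/2).
Hamilton's rule: n·r·B > C, so the trait is favored while C < n·r·B = 3·0.5·0.146 = 0.219.

0.219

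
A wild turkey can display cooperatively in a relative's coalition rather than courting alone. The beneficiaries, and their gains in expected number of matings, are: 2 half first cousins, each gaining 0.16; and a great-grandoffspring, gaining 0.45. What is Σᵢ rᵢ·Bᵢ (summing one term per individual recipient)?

0.07625

r to a half first cousin = 1/16 (half first cousins share one grandparent — one path of length 4: r = (1/2)^4 = 1/16).
r to a great-grandoffspring = 1/8 (three parent–offspring links: r = (1/2)^3 = 1/8).
Summing one r·B term per recipient: 2·0.0625·0.16 + 1·0.125·0.45 = 0.07625.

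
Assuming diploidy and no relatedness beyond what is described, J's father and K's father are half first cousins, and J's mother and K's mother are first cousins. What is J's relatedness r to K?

0.046875

Wright's path rule: contributions from independent ancestry routes add.
J and K are related in two ways: half second cousins through their fathers (r = 1/64) and second cousins through their mothers (r = 1/32).
r = 1/64 + 1/32 = 3/64 = 0.046875.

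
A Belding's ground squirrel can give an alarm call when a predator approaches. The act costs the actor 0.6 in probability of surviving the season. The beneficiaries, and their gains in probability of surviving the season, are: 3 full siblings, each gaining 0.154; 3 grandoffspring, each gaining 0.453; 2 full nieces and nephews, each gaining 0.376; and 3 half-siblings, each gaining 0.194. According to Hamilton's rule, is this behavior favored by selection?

Yes

Hamilton's rule: the trait is favored when the sum of r·B over every recipient exceeds the actor's cost C.
r to a full sibling = 1/2 (full sibs share both parents — two paths of length 2: r = 2·(1/2)^2 = 1/2).
r to a grandoffspring = 1/4 (two parent–offspring links: r = (1/2)^2 = 1/4).
r to a full niece or nephew = 0.25 (full aunt/uncle↔niece/nephew: two paths of length 3 through the shared grandparent pair: r = 2·(1/2)^3 = 1/4).
r to a half-sibling = 0.25 (half-sibs share one parent — one path of length 2: r = (1/2)^2 = 1/4).
Summing one r·B term per recipient: 3·0.5·0.154 + 3·0.25·0.453 + 2·0.25·0.376 + 3·0.25·0.194 = 0.90425.
0.90425 > 0.6: the indirect benefit exceeds the cost.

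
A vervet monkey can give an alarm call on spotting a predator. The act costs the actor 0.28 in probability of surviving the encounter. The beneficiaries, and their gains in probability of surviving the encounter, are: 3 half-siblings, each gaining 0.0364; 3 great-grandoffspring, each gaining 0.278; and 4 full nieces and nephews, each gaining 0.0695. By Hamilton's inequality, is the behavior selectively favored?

No

Hamilton's rule: the trait is favored when the sum of r·B over every recipient exceeds the actor's cost C.
r to a half-sibling = 1/4 (half-sibs share one parent — one path of length 2: r = (1/2)^2 = 1/4).
r to a great-grandoffspring = 0.125 (three parent–offspring links: r = (1/2)^3 = 1/8).
r to a full niece or nephew = 1/4 (full aunt/uncle↔niece/nephew: two paths of length 3 through the shared grandparent pair: r = 2·(1/2)^3 = 1/4).
Summing one r·B term per recipient: 3·0.25·0.0364 + 3·0.125·0.278 + 4·0.25·0.0695 = 0.20105.
0.20105 < 0.28: the indirect benefit is less than the cost.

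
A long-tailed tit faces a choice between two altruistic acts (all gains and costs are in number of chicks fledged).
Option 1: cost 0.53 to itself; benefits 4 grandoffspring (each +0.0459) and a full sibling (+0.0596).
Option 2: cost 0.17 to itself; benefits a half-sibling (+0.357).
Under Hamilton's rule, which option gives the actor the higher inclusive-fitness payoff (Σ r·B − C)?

Option 1: r to a grandoffspring = 0.25.
Option 1: r to a full sibling = 0.5.
Option 1: Σ r·B − C = (4·0.25·0.0459 + 1·0.5·0.0596) − 0.53 = -0.4543.
Option 2: r to a half-sibling = 0.25.
Option 2: Σ r·B − C = (1·0.25·0.357) − 0.17 = -0.08075.
Option 2 has the higher net inclusive-fitness payoff.

Option 2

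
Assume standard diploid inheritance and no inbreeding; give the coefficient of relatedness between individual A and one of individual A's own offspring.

0.5

Each parent–offspring link contributes a factor of 1/2, and independent paths through distinct common ancestors add.
One parent–offspring link: r = (1/2)^1 = 1/2.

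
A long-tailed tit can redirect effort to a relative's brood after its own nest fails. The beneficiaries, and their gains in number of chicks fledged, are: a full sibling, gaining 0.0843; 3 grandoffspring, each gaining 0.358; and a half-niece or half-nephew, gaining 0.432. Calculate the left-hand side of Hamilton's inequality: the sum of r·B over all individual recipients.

r to a full sibling = 1/2 (full sibs share both parents — two paths of length 2: r = 2·(1/2)^2 = 1/2).
r to a grandoffspring = 1/4 (two parent–offspring links: r = (1/2)^2 = 1/4).
r to a half-niece or half-nephew = 0.125 (half-aunt/uncle↔niece/nephew: one path of length 3: r = (1/2)^3 = 1/8).
Summing one r·B term per recipient: 1·0.5·0.0843 + 3·0.25·0.358 + 1·0.125·0.432 = 0.36465.

0.36465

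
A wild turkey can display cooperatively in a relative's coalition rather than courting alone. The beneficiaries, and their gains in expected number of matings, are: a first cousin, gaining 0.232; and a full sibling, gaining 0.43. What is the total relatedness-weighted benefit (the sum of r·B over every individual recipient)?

r to a first cousin = 1/8 (first cousins share one grandparent pair — two paths of length 4: r = 2·(1/2)^4 = 1/8).
r to a full sibling = 0.5 (full sibs share both parents — two paths of length 2: r = 2·(1/2)^2 = 1/2).
Summing one r·B term per recipient: 1·0.125·0.232 + 1·0.5·0.43 = 0.244.

0.244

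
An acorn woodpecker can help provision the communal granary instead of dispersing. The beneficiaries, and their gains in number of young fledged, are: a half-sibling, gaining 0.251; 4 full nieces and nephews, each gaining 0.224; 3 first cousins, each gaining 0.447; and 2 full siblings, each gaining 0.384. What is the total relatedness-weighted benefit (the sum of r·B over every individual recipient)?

0.838375

r to a half-sibling = 1/4 (half-sibs share one parent — one path of length 2: r = (1/2)^2 = 1/4).
r to a full niece or nephew = 0.25 (full aunt/uncle↔niece/nephew: two paths of length 3 through the shared grandparent pair: r = 2·(1/2)^3 = 1/4).
r to a first cousin = 1/8 (first cousins share one grandparent pair — two paths of length 4: r = 2·(1/2)^4 = 1/8).
r to a full sibling = 0.5 (full sibs share both parents — two paths of length 2: r = 2·(1/2)^2 = 1/2).
Summing one r·B term per recipient: 1·0.25·0.251 + 4·0.25·0.224 + 3·0.125·0.447 + 2·0.5·0.384 = 0.838375.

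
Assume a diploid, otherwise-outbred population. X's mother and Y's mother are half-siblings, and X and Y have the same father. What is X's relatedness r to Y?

Relatedness sums over independent paths through distinct common ancestors.
X and Y are related in two ways: half first cousins through their mothers (r = 1/16) and half-sibs through their shared father (r = 1/4).
r = 1/16 + 1/4 = 0.3125.

0.3125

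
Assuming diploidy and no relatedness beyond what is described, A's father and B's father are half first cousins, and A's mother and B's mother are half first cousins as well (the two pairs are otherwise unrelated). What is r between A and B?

Relatedness sums over independent paths through distinct common ancestors.
A and B are related in two ways: half second cousins through their fathers (r = 1/64) and half second cousins through their mothers (r = 1/64).
r = 1/64 + 1/64 = 0.03125.

0.03125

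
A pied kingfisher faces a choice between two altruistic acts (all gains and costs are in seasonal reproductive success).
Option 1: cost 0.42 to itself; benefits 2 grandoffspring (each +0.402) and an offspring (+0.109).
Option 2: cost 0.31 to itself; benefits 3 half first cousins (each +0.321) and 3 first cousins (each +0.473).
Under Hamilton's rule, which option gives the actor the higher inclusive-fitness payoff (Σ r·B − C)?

Option 2

Option 1: r to a grandoffspring = 0.25.
Option 1: r to an offspring = 0.5.
Option 1: Σ r·B − C = (2·0.25·0.402 + 1·0.5·0.109) − 0.42 = -0.1645.
Option 2: r to a half first cousin = 0.0625.
Option 2: r to a first cousin = 0.125.
Option 2: Σ r·B − C = (3·0.0625·0.321 + 3·0.125·0.473) − 0.31 = -0.0724375.
Option 2 has the higher net inclusive-fitness payoff.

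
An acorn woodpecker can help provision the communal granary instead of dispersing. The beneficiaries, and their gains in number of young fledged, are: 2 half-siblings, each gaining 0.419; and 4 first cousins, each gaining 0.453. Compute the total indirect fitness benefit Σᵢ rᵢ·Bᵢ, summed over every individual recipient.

0.436

r to a half-sibling = 0.25 (half-sibs share one parent — one path of length 2: r = (1/2)^2 = 1/4).
r to a first cousin = 1/8 (first cousins share one grandparent pair — two paths of length 4: r = 2·(1/2)^4 = 1/8).
Summing one r·B term per recipient: 2·0.25·0.419 + 4·0.125·0.453 = 0.436.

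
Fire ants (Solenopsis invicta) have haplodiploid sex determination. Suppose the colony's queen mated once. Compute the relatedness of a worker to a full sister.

Haplodiploid full sisters inherit their father's entire haploid genome identically (contributing 1/2) and on average half of their mother's contribution (1/2 · 1/2 = 1/4); r = 1/2 + 1/4 = 3/4.

0.75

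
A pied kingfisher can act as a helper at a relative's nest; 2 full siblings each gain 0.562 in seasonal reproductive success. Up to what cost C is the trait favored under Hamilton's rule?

0.562

r to a full sibling = 0.5 (full sibs share both parents — two paths of length 2: r = 2·(1/2)^2 = 1/2).
Hamilton's rule: n·r·B > C, so the trait is favored while C < n·r·B = 2·0.5·0.562 = 0.562.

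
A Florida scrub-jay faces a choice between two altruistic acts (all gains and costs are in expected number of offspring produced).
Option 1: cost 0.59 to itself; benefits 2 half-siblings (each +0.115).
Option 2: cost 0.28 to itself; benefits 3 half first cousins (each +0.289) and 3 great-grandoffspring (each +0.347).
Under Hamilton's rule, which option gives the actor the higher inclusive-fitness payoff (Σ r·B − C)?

Option 1: r to a half-sibling = 0.25.
Option 1: Σ r·B − C = (2·0.25·0.115) − 0.59 = -0.5325.
Option 2: r to a half first cousin = 0.0625.
Option 2: r to a great-grandoffspring = 0.125.
Option 2: Σ r·B − C = (3·0.0625·0.289 + 3·0.125·0.347) − 0.28 = -0.0956875.
Option 2 has the higher net inclusive-fitness payoff.

Option 2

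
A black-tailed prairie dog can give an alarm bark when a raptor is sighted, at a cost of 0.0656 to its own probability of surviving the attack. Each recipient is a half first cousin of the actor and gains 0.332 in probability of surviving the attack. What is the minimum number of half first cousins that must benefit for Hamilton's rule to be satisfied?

r to a half first cousin = 0.0625 (half first cousins share one grandparent — one path of length 4: r = (1/2)^4 = 1/16).
Hamilton's rule: n·r·B > C  ⇒  n > C/(r·B) = 0.0656/(0.0625·0.332) = 3.161.
The smallest integer exceeding 3.161 is 4.

4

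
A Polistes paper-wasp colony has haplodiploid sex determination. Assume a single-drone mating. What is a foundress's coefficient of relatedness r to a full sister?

Haplodiploid full sisters inherit their father's entire haploid genome identically (contributing 1/2) and on average half of their mother's contribution (1/2 · 1/2 = 1/4); r = 1/2 + 1/4 = 3/4.

0.75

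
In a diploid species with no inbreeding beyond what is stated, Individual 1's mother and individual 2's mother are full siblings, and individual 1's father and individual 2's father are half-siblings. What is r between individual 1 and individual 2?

0.1875

Relatedness sums over independent paths through distinct common ancestors.
Individual 1 and individual 2 are related in two ways: first cousins through their mothers (r = 1/8) and half first cousins through their fathers (r = 1/16).
r = 1/8 + 1/16 = 3/16 = 0.1875.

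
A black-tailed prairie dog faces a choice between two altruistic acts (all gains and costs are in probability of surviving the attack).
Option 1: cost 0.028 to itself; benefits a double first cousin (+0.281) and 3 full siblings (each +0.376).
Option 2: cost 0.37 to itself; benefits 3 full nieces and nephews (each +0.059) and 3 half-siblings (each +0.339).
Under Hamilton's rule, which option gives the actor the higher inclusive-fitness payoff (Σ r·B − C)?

Option 1

Option 1: r to a double first cousin = 0.25.
Option 1: r to a full sibling = 0.5.
Option 1: Σ r·B − C = (1·0.25·0.281 + 3·0.5·0.376) − 0.028 = 0.60625.
Option 2: r to a full niece or nephew = 0.25.
Option 2: r to a half-sibling = 0.25.
Option 2: Σ r·B − C = (3·0.25·0.059 + 3·0.25·0.339) − 0.37 = -0.0715.
Option 1 has the higher net inclusive-fitness payoff.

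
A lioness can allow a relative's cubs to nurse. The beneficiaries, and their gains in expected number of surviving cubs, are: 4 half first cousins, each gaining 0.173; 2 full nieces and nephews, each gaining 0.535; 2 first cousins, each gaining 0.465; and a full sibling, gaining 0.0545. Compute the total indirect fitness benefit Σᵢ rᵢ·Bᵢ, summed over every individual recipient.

0.45425

r to a half first cousin = 0.0625 (half first cousins share one grandparent — one path of length 4: r = (1/2)^4 = 1/16).
r to a full niece or nephew = 0.25 (full aunt/uncle↔niece/nephew: two paths of length 3 through the shared grandparent pair: r = 2·(1/2)^3 = 1/4).
r to a first cousin = 1/8 (first cousins share one grandparent pair — two paths of length 4: r = 2·(1/2)^4 = 1/8).
r to a full sibling = 1/2 (full sibs share both parents — two paths of length 2: r = 2·(1/2)^2 = 1/2).
Summing one r·B term per recipient: 4·0.0625·0.173 + 2·0.25·0.535 + 2·0.125·0.465 + 1·0.5·0.0545 = 0.45425.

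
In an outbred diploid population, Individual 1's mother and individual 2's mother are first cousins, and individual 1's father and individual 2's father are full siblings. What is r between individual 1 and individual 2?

0.15625

Relatedness sums over independent paths through distinct common ancestors.
Individual 1 and individual 2 are related in two ways: second cousins through their mothers (r = 1/32) and first cousins through their fathers (r = 1/8).
r = 1/32 + 1/8 = 0.15625.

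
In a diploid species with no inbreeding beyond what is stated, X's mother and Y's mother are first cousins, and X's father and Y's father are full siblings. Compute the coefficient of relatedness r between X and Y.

Relatedness sums over independent paths through distinct common ancestors.
X and Y are related in two ways: second cousins through their mothers (r = 1/32) and first cousins through their fathers (r = 1/8).
r = 1/32 + 1/8 = 0.15625.

0.15625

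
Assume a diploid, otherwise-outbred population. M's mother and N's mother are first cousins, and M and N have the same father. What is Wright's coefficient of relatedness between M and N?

Relatedness sums over independent paths through distinct common ancestors.
M and N are related in two ways: second cousins through their mothers (r = 1/32) and half-sibs through their shared father (r = 1/4).
r = 1/32 + 1/4 = 9/32 = 0.28125.

0.28125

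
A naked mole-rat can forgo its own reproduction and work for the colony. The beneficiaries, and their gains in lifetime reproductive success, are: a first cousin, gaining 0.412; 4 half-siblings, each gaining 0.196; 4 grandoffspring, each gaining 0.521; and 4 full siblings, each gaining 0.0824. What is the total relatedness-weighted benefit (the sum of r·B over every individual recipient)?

r to a first cousin = 0.125 (first cousins share one grandparent pair — two paths of length 4: r = 2·(1/2)^4 = 1/8).
r to a half-sibling = 1/4 (half-sibs share one parent — one path of length 2: r = (1/2)^2 = 1/4).
r to a grandoffspring = 0.25 (two parent–offspring links: r = (1/2)^2 = 1/4).
r to a full sibling = 1/2 (full sibs share both parents — two paths of length 2: r = 2·(1/2)^2 = 1/2).
Summing one r·B term per recipient: 1·0.125·0.412 + 4·0.25·0.196 + 4·0.25·0.521 + 4·0.5·0.0824 = 0.9333.

0.9333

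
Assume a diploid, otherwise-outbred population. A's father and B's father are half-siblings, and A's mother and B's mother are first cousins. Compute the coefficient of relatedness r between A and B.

0.09375

Independent pedigree routes through distinct common ancestors add.
A and B are related in two ways: half first cousins through their fathers (r = 1/16) and second cousins through their mothers (r = 1/32).
r = 1/16 + 1/32 = 3/32 = 0.09375.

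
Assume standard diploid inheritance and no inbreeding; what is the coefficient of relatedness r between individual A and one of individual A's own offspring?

Each parent–offspring link contributes a factor of 1/2, and independent paths through distinct common ancestors add.
One parent–offspring link: r = (1/2)^1 = 1/2.

0.5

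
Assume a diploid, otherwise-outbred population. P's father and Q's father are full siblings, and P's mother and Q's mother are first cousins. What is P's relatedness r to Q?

0.15625

Independent pedigree routes through distinct common ancestors add.
P and Q are related in two ways: first cousins through their fathers (r = 1/8) and second cousins through their mothers (r = 1/32).
r = 1/8 + 1/32 = 5/32 = 0.15625.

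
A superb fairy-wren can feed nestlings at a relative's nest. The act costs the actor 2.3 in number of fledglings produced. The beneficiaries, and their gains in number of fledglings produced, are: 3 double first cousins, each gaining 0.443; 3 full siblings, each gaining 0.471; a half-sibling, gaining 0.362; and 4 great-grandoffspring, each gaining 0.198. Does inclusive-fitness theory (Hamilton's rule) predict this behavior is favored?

Hamilton's rule: the trait is favored when the sum of r·B over every recipient exceeds the actor's cost C.
r to a double first cousin = 1/4 (double first cousins share both grandparent pairs — four paths of length 4: r = 4·(1/2)^4 = 1/4).
r to a full sibling = 0.5 (full sibs share both parents — two paths of length 2: r = 2·(1/2)^2 = 1/2).
r to a half-sibling = 1/4 (half-sibs share one parent — one path of length 2: r = (1/2)^2 = 1/4).
r to a great-grandoffspring = 1/8 (three parent–offspring links: r = (1/2)^3 = 1/8).
Summing one r·B term per recipient: 3·0.25·0.443 + 3·0.5·0.471 + 1·0.25·0.362 + 4·0.125·0.198 = 1.22825.
1.22825 < 2.3: the indirect benefit is less than the cost.

No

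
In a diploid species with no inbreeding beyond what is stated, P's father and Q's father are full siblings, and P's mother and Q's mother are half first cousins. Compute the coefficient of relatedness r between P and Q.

0.140625

Independent pedigree routes through distinct common ancestors add.
P and Q are related in two ways: first cousins through their fathers (r = 1/8) and half second cousins through their mothers (r = 1/64).
r = 1/8 + 1/64 = 0.140625.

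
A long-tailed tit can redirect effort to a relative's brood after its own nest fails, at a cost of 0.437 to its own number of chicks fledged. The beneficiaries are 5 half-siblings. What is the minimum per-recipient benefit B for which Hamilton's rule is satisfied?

0.3496

r to a half-sibling = 1/4 (half-sibs share one parent — one path of length 2: r = (1/2)^2 = 1/4).
Hamilton's rule with n recipients of equal r: n·r·B > C, so B > C/(n·r) = 0.437/(5·0.25) = 0.3496.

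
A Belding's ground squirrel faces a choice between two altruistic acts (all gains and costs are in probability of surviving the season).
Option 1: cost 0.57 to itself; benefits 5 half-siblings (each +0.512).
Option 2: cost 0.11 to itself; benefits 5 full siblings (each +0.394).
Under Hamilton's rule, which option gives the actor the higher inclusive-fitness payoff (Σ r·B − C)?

Option 2

Option 1: r to a half-sibling = 0.25.
Option 1: Σ r·B − C = (5·0.25·0.512) − 0.57 = 0.07.
Option 2: r to a full sibling = 0.5.
Option 2: Σ r·B − C = (5·0.5·0.394) − 0.11 = 0.875.
Option 2 has the higher net inclusive-fitness payoff.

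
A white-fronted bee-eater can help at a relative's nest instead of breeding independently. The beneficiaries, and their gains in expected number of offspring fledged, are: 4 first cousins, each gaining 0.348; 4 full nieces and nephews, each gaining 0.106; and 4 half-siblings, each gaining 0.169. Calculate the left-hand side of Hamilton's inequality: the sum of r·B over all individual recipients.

r to a first cousin = 0.125 (first cousins share one grandparent pair — two paths of length 4: r = 2·(1/2)^4 = 1/8).
r to a full niece or nephew = 0.25 (full aunt/uncle↔niece/nephew: two paths of length 3 through the shared grandparent pair: r = 2·(1/2)^3 = 1/4).
r to a half-sibling = 0.25 (half-sibs share one parent — one path of length 2: r = (1/2)^2 = 1/4).
Summing one r·B term per recipient: 4·0.125·0.348 + 4·0.25·0.106 + 4·0.25·0.169 = 0.449.

0.449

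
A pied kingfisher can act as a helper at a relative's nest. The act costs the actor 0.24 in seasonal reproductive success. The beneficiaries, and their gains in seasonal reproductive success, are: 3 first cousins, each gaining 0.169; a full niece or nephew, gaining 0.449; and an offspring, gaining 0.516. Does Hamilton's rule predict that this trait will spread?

Yes

Hamilton's rule: the trait is favored when the sum of r·B over every recipient exceeds the actor's cost C.
r to a first cousin = 1/8 (first cousins share one grandparent pair — two paths of length 4: r = 2·(1/2)^4 = 1/8).
r to a full niece or nephew = 1/4 (full aunt/uncle↔niece/nephew: two paths of length 3 through the shared grandparent pair: r = 2·(1/2)^3 = 1/4).
r to an offspring = 0.5 (one parent–offspring link: r = (1/2)^1 = 1/2).
Summing one r·B term per recipient: 3·0.125·0.169 + 1·0.25·0.449 + 1·0.5·0.516 = 0.433625.
0.433625 > 0.24: the indirect benefit exceeds the cost.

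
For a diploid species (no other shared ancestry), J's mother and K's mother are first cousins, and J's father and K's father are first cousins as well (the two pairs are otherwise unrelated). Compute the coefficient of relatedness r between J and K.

With two independent routes of shared ancestry, r is the sum of the two contributions.
J and K are related in two ways: second cousins through their mothers (r = 1/32) and second cousins through their fathers (r = 1/32).
r = 1/32 + 1/32 = 0.0625.

0.0625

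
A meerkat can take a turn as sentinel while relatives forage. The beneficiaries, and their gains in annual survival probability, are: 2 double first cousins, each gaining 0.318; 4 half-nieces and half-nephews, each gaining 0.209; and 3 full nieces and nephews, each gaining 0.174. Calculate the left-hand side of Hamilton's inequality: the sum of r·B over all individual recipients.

r to a double first cousin = 1/4 (double first cousins share both grandparent pairs — four paths of length 4: r = 4·(1/2)^4 = 1/4).
r to a half-niece or half-nephew = 0.125 (half-aunt/uncle↔niece/nephew: one path of length 3: r = (1/2)^3 = 1/8).
r to a full niece or nephew = 0.25 (full aunt/uncle↔niece/nephew: two paths of length 3 through the shared grandparent pair: r = 2·(1/2)^3 = 1/4).
Summing one r·B term per recipient: 2·0.25·0.318 + 4·0.125·0.209 + 3·0.25·0.174 = 0.394.

0.394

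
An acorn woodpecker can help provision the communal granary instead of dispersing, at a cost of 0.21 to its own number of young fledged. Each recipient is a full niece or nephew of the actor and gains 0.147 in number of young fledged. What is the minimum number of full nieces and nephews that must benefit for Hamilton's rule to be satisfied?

6

r to a full niece or nephew = 1/4 (full aunt/uncle↔niece/nephew: two paths of length 3 through the shared grandparent pair: r = 2·(1/2)^3 = 1/4).
Hamilton's rule: n·r·B > C  ⇒  n > C/(r·B) = 0.21/(0.25·0.147) = 5.714.
The smallest integer exceeding 5.714 is 6.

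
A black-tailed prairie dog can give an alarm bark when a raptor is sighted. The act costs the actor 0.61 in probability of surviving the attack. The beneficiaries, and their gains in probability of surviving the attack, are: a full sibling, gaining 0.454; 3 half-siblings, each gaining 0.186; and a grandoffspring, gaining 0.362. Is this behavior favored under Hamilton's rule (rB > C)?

No

Hamilton's rule: the trait is favored when the sum of r·B over every recipient exceeds the actor's cost C.
r to a full sibling = 1/2 (full sibs share both parents — two paths of length 2: r = 2·(1/2)^2 = 1/2).
r to a half-sibling = 1/4 (half-sibs share one parent — one path of length 2: r = (1/2)^2 = 1/4).
r to a grandoffspring = 0.25 (two parent–offspring links: r = (1/2)^2 = 1/4).
Summing one r·B term per recipient: 1·0.5·0.454 + 3·0.25·0.186 + 1·0.25·0.362 = 0.457.
0.457 < 0.61: the indirect benefit is less than the cost.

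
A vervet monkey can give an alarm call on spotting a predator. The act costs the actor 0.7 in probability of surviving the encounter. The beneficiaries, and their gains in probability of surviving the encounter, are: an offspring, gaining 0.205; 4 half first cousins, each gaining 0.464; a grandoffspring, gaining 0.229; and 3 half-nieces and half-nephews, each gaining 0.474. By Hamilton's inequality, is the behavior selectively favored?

No

Hamilton's rule: the trait is favored when the sum of r·B over every recipient exceeds the actor's cost C.
r to an offspring = 1/2 (one parent–offspring link: r = (1/2)^1 = 1/2).
r to a half first cousin = 1/16 (half first cousins share one grandparent — one path of length 4: r = (1/2)^4 = 1/16).
r to a grandoffspring = 0.25 (two parent–offspring links: r = (1/2)^2 = 1/4).
r to a half-niece or half-nephew = 0.125 (half-aunt/uncle↔niece/nephew: one path of length 3: r = (1/2)^3 = 1/8).
Summing one r·B term per recipient: 1·0.5·0.205 + 4·0.0625·0.464 + 1·0.25·0.229 + 3·0.125·0.474 = 0.4535.
0.4535 < 0.7: the indirect benefit is less than the cost.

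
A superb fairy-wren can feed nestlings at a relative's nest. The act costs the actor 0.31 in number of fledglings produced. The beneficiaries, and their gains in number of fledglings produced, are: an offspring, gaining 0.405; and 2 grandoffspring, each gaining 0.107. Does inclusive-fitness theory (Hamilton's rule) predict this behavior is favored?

Hamilton's rule: the trait is favored when the sum of r·B over every recipient exceeds the actor's cost C.
r to an offspring = 0.5 (one parent–offspring link: r = (1/2)^1 = 1/2).
r to a grandoffspring = 1/4 (two parent–offspring links: r = (1/2)^2 = 1/4).
Summing one r·B term per recipient: 1·0.5·0.405 + 2·0.25·0.107 = 0.256.
0.256 < 0.31: the indirect benefit is less than the cost.

No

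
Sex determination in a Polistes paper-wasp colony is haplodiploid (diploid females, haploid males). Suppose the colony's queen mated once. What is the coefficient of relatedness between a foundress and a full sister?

0.75

Haplodiploid full sisters inherit their father's entire haploid genome identically (contributing 1/2) and on average half of their mother's contribution (1/2 · 1/2 = 1/4); r = 1/2 + 1/4 = 3/4.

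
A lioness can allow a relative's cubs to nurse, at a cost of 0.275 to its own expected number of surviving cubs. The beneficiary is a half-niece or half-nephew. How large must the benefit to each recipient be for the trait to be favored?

r to a half-niece or half-nephew = 1/8 (half-aunt/uncle↔niece/nephew: one path of length 3: r = (1/2)^3 = 1/8).
Hamilton's rule with n recipients of equal r: n·r·B > C, so B > C/(n·r) = 0.275/(1·0.125) = 2.2.

2.2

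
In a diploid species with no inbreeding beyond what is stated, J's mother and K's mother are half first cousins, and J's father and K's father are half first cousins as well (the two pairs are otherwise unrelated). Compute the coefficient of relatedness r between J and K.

0.03125

With two independent routes of shared ancestry, r is the sum of the two contributions.
J and K are related in two ways: half second cousins through their mothers (r = 1/64) and half second cousins through their fathers (r = 1/64).
r = 1/64 + 1/64 = 1/32 = 0.03125.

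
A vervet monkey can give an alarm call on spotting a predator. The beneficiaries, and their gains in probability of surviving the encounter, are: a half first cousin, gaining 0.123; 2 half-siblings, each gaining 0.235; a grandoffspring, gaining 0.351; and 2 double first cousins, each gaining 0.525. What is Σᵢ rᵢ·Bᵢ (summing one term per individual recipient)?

r to a half first cousin = 1/16 (half first cousins share one grandparent — one path of length 4: r = (1/2)^4 = 1/16).
r to a half-sibling = 1/4 (half-sibs share one parent — one path of length 2: r = (1/2)^2 = 1/4).
r to a grandoffspring = 1/4 (two parent–offspring links: r = (1/2)^2 = 1/4).
r to a double first cousin = 1/4 (double first cousins share both grandparent pairs — four paths of length 4: r = 4·(1/2)^4 = 1/4).
Summing one r·B term per recipient: 1·0.0625·0.123 + 2·0.25·0.235 + 1·0.25·0.351 + 2·0.25·0.525 = 0.4754375.

0.4754375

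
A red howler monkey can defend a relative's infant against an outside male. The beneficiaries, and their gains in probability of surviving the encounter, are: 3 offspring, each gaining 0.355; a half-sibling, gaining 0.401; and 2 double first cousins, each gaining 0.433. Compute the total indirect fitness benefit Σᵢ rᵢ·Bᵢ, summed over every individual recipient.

0.84925

r to an offspring = 0.5 (one parent–offspring link: r = (1/2)^1 = 1/2).
r to a half-sibling = 0.25 (half-sibs share one parent — one path of length 2: r = (1/2)^2 = 1/4).
r to a double first cousin = 1/4 (double first cousins share both grandparent pairs — four paths of length 4: r = 4·(1/2)^4 = 1/4).
Summing one r·B term per recipient: 3·0.5·0.355 + 1·0.25·0.401 + 2·0.25·0.433 = 0.84925.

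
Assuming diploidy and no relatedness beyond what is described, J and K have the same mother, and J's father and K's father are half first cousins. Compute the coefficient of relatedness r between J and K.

0.265625

Independent pedigree routes through distinct common ancestors add.
J and K are related in two ways: half-sibs through their shared mother (r = 1/4) and half second cousins through their fathers (r = 1/64).
r = 1/4 + 1/64 = 17/64 = 0.265625.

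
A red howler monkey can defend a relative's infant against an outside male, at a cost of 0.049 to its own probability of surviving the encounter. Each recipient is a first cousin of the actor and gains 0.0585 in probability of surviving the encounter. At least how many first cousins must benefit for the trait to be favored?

r to a first cousin = 0.125 (first cousins share one grandparent pair — two paths of length 4: r = 2·(1/2)^4 = 1/8).
Hamilton's rule: n·r·B > C  ⇒  n > C/(r·B) = 0.049/(0.125·0.0585) = 6.701.
The smallest integer exceeding 6.701 is 7.

7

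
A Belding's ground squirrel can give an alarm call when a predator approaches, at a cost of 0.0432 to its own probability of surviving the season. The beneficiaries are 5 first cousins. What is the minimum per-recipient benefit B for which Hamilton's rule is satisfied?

0.0691

r to a first cousin = 0.125 (first cousins share one grandparent pair — two paths of length 4: r = 2·(1/2)^4 = 1/8).
Hamilton's rule with n recipients of equal r: n·r·B > C, so B > C/(n·r) = 0.0432/(5·0.125) = 0.0691.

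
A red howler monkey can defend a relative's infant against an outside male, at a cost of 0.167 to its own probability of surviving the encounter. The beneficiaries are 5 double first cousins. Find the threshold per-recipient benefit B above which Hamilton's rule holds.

0.1336

r to a double first cousin = 0.25 (double first cousins share both grandparent pairs — four paths of length 4: r = 4·(1/2)^4 = 1/4).
Hamilton's rule with n recipients of equal r: n·r·B > C, so B > C/(n·r) = 0.167/(5·0.25) = 0.1336.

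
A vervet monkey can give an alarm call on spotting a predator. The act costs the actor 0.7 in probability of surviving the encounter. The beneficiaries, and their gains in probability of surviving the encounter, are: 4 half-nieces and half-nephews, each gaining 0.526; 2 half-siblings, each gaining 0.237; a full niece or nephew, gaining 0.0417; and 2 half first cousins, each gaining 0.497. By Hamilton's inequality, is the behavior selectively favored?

Hamilton's rule: the trait is favored when the sum of r·B over every recipient exceeds the actor's cost C.
r to a half-niece or half-nephew = 1/8 (half-aunt/uncle↔niece/nephew: one path of length 3: r = (1/2)^3 = 1/8).
r to a half-sibling = 0.25 (half-sibs share one parent — one path of length 2: r = (1/2)^2 = 1/4).
r to a full niece or nephew = 0.25 (full aunt/uncle↔niece/nephew: two paths of length 3 through the shared grandparent pair: r = 2·(1/2)^3 = 1/4).
r to a half first cousin = 0.0625 (half first cousins share one grandparent — one path of length 4: r = (1/2)^4 = 1/16).
Summing one r·B term per recipient: 4·0.125·0.526 + 2·0.25·0.237 + 1·0.25·0.0417 + 2·0.0625·0.497 = 0.45405.
0.45405 < 0.7: the indirect benefit is less than the cost.

No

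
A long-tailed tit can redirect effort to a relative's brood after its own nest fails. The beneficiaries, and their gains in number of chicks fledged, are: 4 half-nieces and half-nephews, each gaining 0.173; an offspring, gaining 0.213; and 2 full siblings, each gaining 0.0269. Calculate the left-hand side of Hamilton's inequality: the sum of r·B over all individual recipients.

0.2199

r to a half-niece or half-nephew = 1/8 (half-aunt/uncle↔niece/nephew: one path of length 3: r = (1/2)^3 = 1/8).
r to an offspring = 0.5 (one parent–offspring link: r = (1/2)^1 = 1/2).
r to a full sibling = 0.5 (full sibs share both parents — two paths of length 2: r = 2·(1/2)^2 = 1/2).
Summing one r·B term per recipient: 4·0.125·0.173 + 1·0.5·0.213 + 2·0.5·0.0269 = 0.2199.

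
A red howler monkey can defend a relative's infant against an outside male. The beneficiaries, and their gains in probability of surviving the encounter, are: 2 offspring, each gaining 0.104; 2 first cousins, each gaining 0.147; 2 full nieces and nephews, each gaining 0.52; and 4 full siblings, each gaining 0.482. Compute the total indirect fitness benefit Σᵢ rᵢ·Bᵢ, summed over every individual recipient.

r to an offspring = 0.5 (one parent–offspring link: r = (1/2)^1 = 1/2).
r to a first cousin = 0.125 (first cousins share one grandparent pair — two paths of length 4: r = 2·(1/2)^4 = 1/8).
r to a full niece or nephew = 0.25 (full aunt/uncle↔niece/nephew: two paths of length 3 through the shared grandparent pair: r = 2·(1/2)^3 = 1/4).
r to a full sibling = 0.5 (full sibs share both parents — two paths of length 2: r = 2·(1/2)^2 = 1/2).
Summing one r·B term per recipient: 2·0.5·0.104 + 2·0.125·0.147 + 2·0.25·0.52 + 4·0.5·0.482 = 1.36475.

1.36475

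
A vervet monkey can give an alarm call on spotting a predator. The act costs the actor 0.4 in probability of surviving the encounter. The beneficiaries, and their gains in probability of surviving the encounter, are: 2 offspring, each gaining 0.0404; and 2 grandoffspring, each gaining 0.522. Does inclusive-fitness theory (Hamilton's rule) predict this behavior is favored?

Hamilton's rule: the trait is favored when the sum of r·B over every recipient exceeds the actor's cost C.
r to an offspring = 0.5 (one parent–offspring link: r = (1/2)^1 = 1/2).
r to a grandoffspring = 0.25 (two parent–offspring links: r = (1/2)^2 = 1/4).
Summing one r·B term per recipient: 2·0.5·0.0404 + 2·0.25·0.522 = 0.3014.
0.3014 < 0.4: the indirect benefit is less than the cost.

No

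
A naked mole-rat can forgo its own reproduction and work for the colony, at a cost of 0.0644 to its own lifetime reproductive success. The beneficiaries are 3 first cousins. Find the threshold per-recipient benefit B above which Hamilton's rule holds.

0.1717

r to a first cousin = 1/8 (first cousins share one grandparent pair — two paths of length 4: r = 2·(1/2)^4 = 1/8).
Hamilton's rule with n recipients of equal r: n·r·B > C, so B > C/(n·r) = 0.0644/(3·0.125) = 0.1717.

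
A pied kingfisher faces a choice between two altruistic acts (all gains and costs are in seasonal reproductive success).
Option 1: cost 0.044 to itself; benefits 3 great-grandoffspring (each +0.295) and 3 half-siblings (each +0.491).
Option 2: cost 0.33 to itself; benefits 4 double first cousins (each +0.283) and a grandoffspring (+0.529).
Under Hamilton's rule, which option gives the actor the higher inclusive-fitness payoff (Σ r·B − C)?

Option 1

Option 1: r to a great-grandoffspring = 0.125.
Option 1: r to a half-sibling = 0.25.
Option 1: Σ r·B − C = (3·0.125·0.295 + 3·0.25·0.491) − 0.044 = 0.434875.
Option 2: r to a double first cousin = 0.25.
Option 2: r to a grandoffspring = 0.25.
Option 2: Σ r·B − C = (4·0.25·0.283 + 1·0.25·0.529) − 0.33 = 0.08525.
Option 1 has the higher net inclusive-fitness payoff.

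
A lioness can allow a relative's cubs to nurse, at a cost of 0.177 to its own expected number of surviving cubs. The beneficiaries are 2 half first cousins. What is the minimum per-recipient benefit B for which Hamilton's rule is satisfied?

1.416

r to a half first cousin = 1/16 (half first cousins share one grandparent — one path of length 4: r = (1/2)^4 = 1/16).
Hamilton's rule with n recipients of equal r: n·r·B > C, so B > C/(n·r) = 0.177/(2·0.0625) = 1.416.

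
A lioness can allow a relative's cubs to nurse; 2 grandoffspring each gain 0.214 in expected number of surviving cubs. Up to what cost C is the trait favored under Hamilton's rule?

0.107

r to a grandoffspring = 1/4 (two parent–offspring links: r = (1/2)^2 = 1/4).
Hamilton's rule: n·r·B > C, so the trait is favored while C < n·r·B = 2·0.25·0.214 = 0.107.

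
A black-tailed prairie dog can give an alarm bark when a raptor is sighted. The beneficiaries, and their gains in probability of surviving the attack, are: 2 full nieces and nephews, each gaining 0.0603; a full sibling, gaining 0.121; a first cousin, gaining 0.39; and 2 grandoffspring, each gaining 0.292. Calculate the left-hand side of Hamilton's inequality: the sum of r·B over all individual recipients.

0.2854

r to a full niece or nephew = 0.25 (full aunt/uncle↔niece/nephew: two paths of length 3 through the shared grandparent pair: r = 2·(1/2)^3 = 1/4).
r to a full sibling = 1/2 (full sibs share both parents — two paths of length 2: r = 2·(1/2)^2 = 1/2).
r to a first cousin = 0.125 (first cousins share one grandparent pair — two paths of length 4: r = 2·(1/2)^4 = 1/8).
r to a grandoffspring = 0.25 (two parent–offspring links: r = (1/2)^2 = 1/4).
Summing one r·B term per recipient: 2·0.25·0.0603 + 1·0.5·0.121 + 1·0.125·0.39 + 2·0.25·0.292 = 0.2854.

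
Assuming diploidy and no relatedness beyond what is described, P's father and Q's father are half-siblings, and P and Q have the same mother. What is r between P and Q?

With two independent routes of shared ancestry, r is the sum of the two contributions.
P and Q are related in two ways: half first cousins through their fathers (r = 1/16) and half-sibs through their shared mother (r = 1/4).
r = 1/16 + 1/4 = 5/16 = 0.3125.

0.3125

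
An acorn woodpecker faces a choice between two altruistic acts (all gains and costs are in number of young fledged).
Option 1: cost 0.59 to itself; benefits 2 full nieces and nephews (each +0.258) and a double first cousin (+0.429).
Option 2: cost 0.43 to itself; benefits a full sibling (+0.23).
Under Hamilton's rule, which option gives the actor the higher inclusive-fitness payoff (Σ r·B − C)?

Option 1: r to a full niece or nephew = 0.25.
Option 1: r to a double first cousin = 0.25.
Option 1: Σ r·B − C = (2·0.25·0.258 + 1·0.25·0.429) − 0.59 = -0.35375.
Option 2: r to a full sibling = 0.5.
Option 2: Σ r·B − C = (1·0.5·0.23) − 0.43 = -0.315.
Option 2 has the higher net inclusive-fitness payoff.

Option 2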